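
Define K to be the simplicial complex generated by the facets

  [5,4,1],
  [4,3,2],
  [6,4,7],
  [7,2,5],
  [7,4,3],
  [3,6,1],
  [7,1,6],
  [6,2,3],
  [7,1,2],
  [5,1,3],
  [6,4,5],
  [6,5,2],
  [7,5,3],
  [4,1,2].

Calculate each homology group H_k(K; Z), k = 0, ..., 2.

Fix the vertex order 1 < 2 < 3 < 4 < 5 < 6 < 7 and write every simplex with vertices in increasing order. Then dim K = 2 and the simplices of K are:

  0-simplices (7): [1], [2], [3], [4], [5], [6], [7]
  1-simplices (21): [1,2], [1,3], [1,4], [1,5], [1,6], [1,7], [2,3], [2,4], [2,5], [2,6], [2,7], [3,4], [3,5], [3,6], [3,7], [4,5], [4,6], [4,7], [5,6], [5,7], [6,7]
  2-simplices (14): [1,2,4], [1,2,7], [1,3,5], [1,3,6], [1,4,5], [1,6,7], [2,3,4], [2,3,6], [2,5,6], [2,5,7], [3,4,7], [3,5,7], [4,5,6], [4,6,7]

Hence C_0 ≅ Z^7, C_1 ≅ Z^21, C_2 ≅ Z^14.

∂_1: C_1 → C_0 maps an edge to its endpoints' difference, ∂[p,q] = q − p.
The resulting 7×21 matrix has rank 6, and its Smith normal form has invariant factors (1,1,1,1,1,1).

∂_2: C_2 → C_1 maps a triangle to the signed sum of its edges. For instance
  ∂[1,2,7] = [2,7] − [1,7] + [1,2],
  ∂[2,5,7] = [5,7] − [2,7] + [2,5].
The resulting 21×14 matrix has rank 13, and its Smith normal form has invariant factors (1,1,1,1,1,1,1,1,1,1,1,1,1).

Reading off H_k = ker ∂_k / im ∂_{k+1}:

  H_0: rank C_0 − rank ∂_1 = 7 − 6 = 1, and the invariant factors of ∂_1 are all 1, so H_0 = Z.
  H_1: rank ker ∂_1 − rank ∂_2 = (21 − 6) − 13 = 2, and the invariant factors of ∂_2 are all 1, so H_1 = Z^2.
  H_2: rank ker ∂_2 − rank ∂_3 = (14 − 13) − 0 = 1, and there is no ∂_3, so H_2 = Z.

H_0 ≅ Z,  H_1 ≅ Z^2,  H_2 ≅ Z.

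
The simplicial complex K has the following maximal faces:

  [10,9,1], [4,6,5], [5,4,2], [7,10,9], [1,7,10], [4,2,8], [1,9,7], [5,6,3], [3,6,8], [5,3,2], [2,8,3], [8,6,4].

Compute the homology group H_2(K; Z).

H_2 ≅ Z^2.

K has 10 vertices, 18 edges, 12 triangles.
rank ∂_2 = 10, rank ∂_3 = 0 ⇒ b_2 = 12 − 10 − 0 = 2. So H_2 = Z^2.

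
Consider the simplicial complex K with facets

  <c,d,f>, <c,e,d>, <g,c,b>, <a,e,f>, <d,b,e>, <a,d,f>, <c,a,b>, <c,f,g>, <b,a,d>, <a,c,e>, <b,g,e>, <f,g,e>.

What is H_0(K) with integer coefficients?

H_0 = Z.

Fix the vertex order a < b < c < d < e < f < g and write every simplex with vertices in increasing order. Then dim K = 2 and the simplices of K are:

  0-simplices (7): a, b, c, d, e, f, g
  1-simplices (18): ab, ac, ad, ae, af, bc, bd, be, bg, cd, ce, cf, cg, de, df, ef, eg, fg
  2-simplices (12): abc, abd, ace, adf, aef, bcg, bde, beg, cde, cdf, cfg, efg

Hence C_0 ≅ Z^7, C_1 ≅ Z^18, C_2 ≅ Z^12.

Boundary ∂_1: C_1 → C_0 sends each edge [p,q] (with p < q) to q − p.
As a 7×18 matrix over Z this has rank 6, with invariant factors (1,1,1,1,1,1).

The boundary map ∂_2: C_2 → C_1 acts by ∂[p,q,r] = [q,r] − [p,r] + [p,q]. For instance
  ∂bcg = cg − bg + bc,
  ∂adf = df − af + ad.
This gives a 18×12 integer matrix of rank 12; reducing to Smith normal form yields diagonal entries (1,1,1,1,1,1,1,1,1,1,1,2).

Reading off H_k = ker ∂_k / im ∂_{k+1}:

  H_0: rank C_0 − rank ∂_1 = 7 − 6 = 1, and the invariant factors of ∂_1 are all 1, so H_0 ≅ Z.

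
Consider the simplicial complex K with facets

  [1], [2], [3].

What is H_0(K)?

H_0 ≅ Z^3.

We work with the vertex ordering 1 < 2 < 3. The simplices of K, each written with vertices in increasing order, are:

  0-simplices (3): [1], [2], [3]

so the chain groups are C_0 ≅ Z^3.

Reading off H_k = ker ∂_k / im ∂_{k+1}:

  H_0: rank C_0 − rank ∂_1 = 3 − 0 = 3, and there is no ∂_1, so H_0 ≅ Z^3.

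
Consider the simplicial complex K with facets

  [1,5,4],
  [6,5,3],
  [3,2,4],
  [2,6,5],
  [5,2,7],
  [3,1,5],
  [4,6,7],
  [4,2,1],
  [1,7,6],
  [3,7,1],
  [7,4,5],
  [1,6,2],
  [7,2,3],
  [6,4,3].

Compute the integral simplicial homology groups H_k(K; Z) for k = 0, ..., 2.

Order the vertices as 1 < 2 < 3 < 4 < 5 < 6 < 7. Listing each simplex with vertices in this order, K has dimension 2 with simplices:

  0-simplices (7): [1], [2], [3], [4], [5], [6], [7]
  1-simplices (21): [1,2], [1,3], [1,4], [1,5], [1,6], [1,7], [2,3], [2,4], [2,5], [2,6], [2,7], [3,4], [3,5], [3,6], [3,7], [4,5], [4,6], [4,7], [5,6], [5,7], [6,7]
  2-simplices (14): [1,2,4], [1,2,6], [1,3,5], [1,3,7], [1,4,5], [1,6,7], [2,3,4], [2,3,7], [2,5,6], [2,5,7], [3,4,6], [3,5,6], [4,5,7], [4,6,7]

Hence C_0 ≅ Z^7, C_1 ≅ Z^21, C_2 ≅ Z^14.

The boundary map ∂_1: C_1 → C_0 maps an edge to its endpoints' difference, ∂[p,q] = q − p.
This gives a 7×21 integer matrix of rank 6; reducing to Smith normal form yields diagonal entries (1,1,1,1,1,1).

The boundary map ∂_2: C_2 → C_1 maps a triangle to the signed sum of its edges. For instance
  ∂[1,2,4] = [2,4] − [1,4] + [1,2],
  ∂[2,5,7] = [5,7] − [2,7] + [2,5].
The 21×14 boundary matrix has rank 13 and Smith normal form diag(1,1,1,1,1,1,1,1,1,1,1,1,1).

Computing H_k = (kernel of ∂_k) / (image of ∂_{k+1}):

  H_0: rank C_0 − rank ∂_1 = 7 − 6 = 1, and the invariant factors of ∂_1 are all 1, so H_0 = Z.
  H_1: rank ker ∂_1 − rank ∂_2 = (21 − 6) − 13 = 2, and the invariant factors of ∂_2 are all 1, so H_1 = Z^2.
  H_2: rank ker ∂_2 − rank ∂_3 = (14 − 13) − 0 = 1, and there is no ∂_3, so H_2 = Z.

As a check, the Euler characteristic is 7 − 21 + 14 = 0, which agrees with 1 − 2 + 1 = 0.
(K is a triangulation of the torus T^2.)

H_0 ≅ Z,  H_1 ≅ Z^2,  H_2 ≅ Z.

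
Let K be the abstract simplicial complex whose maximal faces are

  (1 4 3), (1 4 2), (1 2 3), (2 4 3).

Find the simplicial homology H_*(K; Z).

Take the total order 1 < 2 < 3 < 4 on the vertex set. Then K (dimension 2) consists of the simplices:

  0-simplices (4): [1], [2], [3], [4]
  1-simplices (6): [1,2], [1,3], [1,4], [2,3], [2,4], [3,4]
  2-simplices (4): [1,2,3], [1,2,4], [1,3,4], [2,3,4]

giving chain groups C_0 ≅ Z^4, C_1 ≅ Z^6, C_2 ≅ Z^4.

Boundary ∂_1: C_1 → C_0 maps an edge to its endpoints' difference, ∂[p,q] = q − p. For instance
  ∂[1,4] = [4] − [1].
As a 4×6 matrix over Z this has rank 3, with invariant factors (1,1,1).

The boundary map ∂_2: C_2 → C_1 sends each 2-simplex [p,q,r] to [q,r] − [p,r] + [p,q]. For instance
  ∂[1,3,4] = [3,4] − [1,4] + [1,3],
  ∂[1,2,4] = [2,4] − [1,4] + [1,2].
The 6×4 boundary matrix has rank 3 and Smith normal form diag(1,1,1).

Computing H_k = (kernel of ∂_k) / (image of ∂_{k+1}):

  H_0: rank C_0 − rank ∂_1 = 4 − 3 = 1, and the invariant factors of ∂_1 are all 1, so H_0 ≅ Z.
  H_1: rank ker ∂_1 − rank ∂_2 = (6 − 3) − 3 = 0, and the invariant factors of ∂_2 are all 1, so H_1 ≅ 0.
  H_2: rank ker ∂_2 − rank ∂_3 = (4 − 3) − 0 = 1, and there is no ∂_3, so H_2 ≅ Z.

H_0 ≅ Z,  H_1 = 0,  H_2 ≅ Z.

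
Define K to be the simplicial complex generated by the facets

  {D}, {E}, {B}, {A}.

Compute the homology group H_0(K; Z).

We work with the vertex ordering A < B < D < E. The simplices of K, each written with vertices in increasing order, are:

  0-simplices (4): A, B, D, E

giving chain groups C_0 ≅ Z^4.

Reading off H_k = ker ∂_k / im ∂_{k+1}:

  H_0: rank C_0 − rank ∂_1 = 4 − 0 = 4, and there is no ∂_1, so H_0 ≅ Z^4.

H_0 = Z^4.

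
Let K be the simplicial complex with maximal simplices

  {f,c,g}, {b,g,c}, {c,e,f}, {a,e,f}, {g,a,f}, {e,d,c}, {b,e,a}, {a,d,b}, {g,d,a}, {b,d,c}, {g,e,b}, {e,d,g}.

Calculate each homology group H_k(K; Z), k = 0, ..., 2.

Fix the vertex order a < b < c < d < e < f < g and write every simplex with vertices in increasing order. Then dim K = 2 and the simplices of K are:

  0-simplices (7): a, b, c, d, e, f, g
  1-simplices (18): ab, ad, ae, af, ag, bc, bd, be, bg, cd, ce, cf, cg, de, dg, ef, eg, fg
  2-simplices (12): abd, abe, adg, aef, afg, bcd, bcg, beg, cde, cef, cfg, deg

Hence C_0 ≅ Z^7, C_1 ≅ Z^18, C_2 ≅ Z^12.

∂_1: C_1 → C_0 is given by ∂[p,q] = [q] − [p]. For instance
  ∂bg = g − b.
The 7×18 boundary matrix has rank 6 and Smith normal form diag(1,1,1,1,1,1).

∂_2: C_2 → C_1 maps a triangle to the signed sum of its edges. For instance
  ∂adg = dg − ag + ad,
  ∂cde = de − ce + cd.
This gives a 18×12 integer matrix of rank 12; reducing to Smith normal form yields diagonal entries (1,1,1,1,1,1,1,1,1,1,1,2).

Reading off H_k = ker ∂_k / im ∂_{k+1}:

  H_0: rank C_0 − rank ∂_1 = 7 − 6 = 1, and the invariant factors of ∂_1 are all 1, so H_0 = Z.
  H_1: rank ker ∂_1 − rank ∂_2 = (18 − 6) − 12 = 0, and ∂_2 has invariant factor 2 > 1, so H_1 = Z/2.
  H_2: rank ker ∂_2 − rank ∂_3 = (12 − 12) − 0 = 0, and there is no ∂_3, so H_2 = 0.

(K is a triangulation of the real projective plane RP^2.)

H_0 = Z,  H_1 = Z/2,  H_2 = 0.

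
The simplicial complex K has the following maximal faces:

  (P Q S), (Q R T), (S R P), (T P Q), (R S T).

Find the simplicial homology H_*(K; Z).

K has 5 vertices, 10 edges, 5 triangles.
rank ∂_0 = 0, rank ∂_1 = 4 ⇒ b_0 = 5 − 0 − 4 = 1; all invariant factors of ∂_1 are 1 so no torsion. So H_0 = Z.
rank ∂_1 = 4, rank ∂_2 = 5 ⇒ b_1 = 10 − 4 − 5 = 1; all invariant factors of ∂_2 are 1 so no torsion. So H_1 = Z.
rank ∂_2 = 5, rank ∂_3 = 0 ⇒ b_2 = 5 − 5 − 0 = 0. So H_2 = 0.

H_0 = Z,  H_1 = Z,  H_2 = 0.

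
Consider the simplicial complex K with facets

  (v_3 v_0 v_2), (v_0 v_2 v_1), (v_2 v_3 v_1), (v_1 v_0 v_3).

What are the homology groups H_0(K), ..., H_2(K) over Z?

H_0 = Z,  H_1 = 0,  H_2 = Z.

We work with the vertex ordering v_0 < v_1 < v_2 < v_3. The simplices of K, each written with vertices in increasing order, are:

  0-simplices (4): [v_0], [v_1], [v_2], [v_3]
  1-simplices (6): [v_0,v_1], [v_0,v_2], [v_0,v_3], [v_1,v_2], [v_1,v_3], [v_2,v_3]
  2-simplices (4): [v_0,v_1,v_2], [v_0,v_1,v_3], [v_0,v_2,v_3], [v_1,v_2,v_3]

so the chain groups are C_0 ≅ Z^4, C_1 ≅ Z^6, C_2 ≅ Z^4.

Boundary ∂_1: C_1 → C_0 sends each edge [p,q] (with p < q) to q − p. For instance
  ∂[v_1,v_2] = [v_2] − [v_1].
The resulting 4×6 matrix has rank 3, and its Smith normal form has invariant factors (1,1,1).

The boundary map ∂_2: C_2 → C_1 acts by ∂[p,q,r] = [q,r] − [p,r] + [p,q]. For instance
  ∂[v_1,v_2,v_3] = [v_2,v_3] − [v_1,v_3] + [v_1,v_2],
  ∂[v_0,v_2,v_3] = [v_2,v_3] − [v_0,v_3] + [v_0,v_2].
This gives a 6×4 integer matrix of rank 3; reducing to Smith normal form yields diagonal entries (1,1,1).

Reading off H_k = ker ∂_k / im ∂_{k+1}:

  H_0: rank C_0 − rank ∂_1 = 4 − 3 = 1, and the invariant factors of ∂_1 are all 1, so H_0 = Z.
  H_1: rank ker ∂_1 − rank ∂_2 = (6 − 3) − 3 = 0, and the invariant factors of ∂_2 are all 1, so H_1 = 0.
  H_2: rank ker ∂_2 − rank ∂_3 = (4 − 3) − 0 = 1, and there is no ∂_3, so H_2 = Z.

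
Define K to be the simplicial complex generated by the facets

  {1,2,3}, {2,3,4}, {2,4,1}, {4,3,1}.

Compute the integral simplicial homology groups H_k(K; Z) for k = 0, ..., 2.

H_0 = Z,  H_1 = 0,  H_2 = Z.

K has 4 vertices, 6 edges, 4 triangles.
rank ∂_0 = 0, rank ∂_1 = 3 ⇒ b_0 = 4 − 0 − 3 = 1; all invariant factors of ∂_1 are 1 so no torsion. So H_0 ≅ Z.
rank ∂_1 = 3, rank ∂_2 = 3 ⇒ b_1 = 6 − 3 − 3 = 0; all invariant factors of ∂_2 are 1 so no torsion. So H_1 ≅ 0.
rank ∂_2 = 3, rank ∂_3 = 0 ⇒ b_2 = 4 − 3 − 0 = 1. So H_2 ≅ Z.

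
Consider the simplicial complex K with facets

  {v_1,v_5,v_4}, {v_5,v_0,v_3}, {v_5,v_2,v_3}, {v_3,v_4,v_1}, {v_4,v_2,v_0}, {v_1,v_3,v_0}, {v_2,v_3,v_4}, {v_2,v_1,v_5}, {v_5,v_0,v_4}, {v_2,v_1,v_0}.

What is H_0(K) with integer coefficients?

Fix the vertex order v_0 < v_1 < v_2 < v_3 < v_4 < v_5 and write every simplex with vertices in increasing order. Then dim K = 2 and the simplices of K are:

  0-simplices (6): [v_0], [v_1], [v_2], [v_3], [v_4], [v_5]
  1-simplices (15): (15 of them)
  2-simplices (10): [v_0,v_1,v_2], [v_0,v_1,v_3], [v_0,v_2,v_4], [v_0,v_3,v_5], [v_0,v_4,v_5], [v_1,v_2,v_5], [v_1,v_3,v_4], [v_1,v_4,v_5], [v_2,v_3,v_4], [v_2,v_3,v_5]

giving chain groups C_0 ≅ Z^6, C_1 ≅ Z^15, C_2 ≅ Z^10.

∂_1: C_1 → C_0 maps an edge to its endpoints' difference, ∂[p,q] = q − p. For instance
  ∂[v_1,v_4] = [v_4] − [v_1].
The 6×15 boundary matrix has rank 5 and Smith normal form diag(1,1,1,1,1).

∂_2: C_2 → C_1 maps a triangle to the signed sum of its edges. For instance
  ∂[v_2,v_3,v_5] = [v_3,v_5] − [v_2,v_5] + [v_2,v_3],
  ∂[v_1,v_4,v_5] = [v_4,v_5] − [v_1,v_5] + [v_1,v_4].
The 15×10 boundary matrix has rank 10 and Smith normal form diag(1,1,1,1,1,1,1,1,1,2).

Computing H_k = (kernel of ∂_k) / (image of ∂_{k+1}):

  H_0: rank C_0 − rank ∂_1 = 6 − 5 = 1, and the invariant factors of ∂_1 are all 1, so H_0 ≅ Z.

H_0 = Z.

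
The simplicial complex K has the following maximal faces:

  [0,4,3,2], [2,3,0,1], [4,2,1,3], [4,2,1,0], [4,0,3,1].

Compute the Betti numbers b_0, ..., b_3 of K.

K has 5 vertices, 10 edges, 10 triangles, 5 3-simplices.
rank ∂_0 = 0, rank ∂_1 = 4 ⇒ b_0 = 5 − 0 − 4 = 1; all invariant factors of ∂_1 are 1 so no torsion. So H_0 = Z.
rank ∂_1 = 4, rank ∂_2 = 6 ⇒ b_1 = 10 − 4 − 6 = 0; all invariant factors of ∂_2 are 1 so no torsion. So H_1 = 0.
rank ∂_2 = 6, rank ∂_3 = 4 ⇒ b_2 = 10 − 6 − 4 = 0; all invariant factors of ∂_3 are 1 so no torsion. So H_2 = 0.
rank ∂_3 = 4, rank ∂_4 = 0 ⇒ b_3 = 5 − 4 − 0 = 1. So H_3 = Z.

b_0 = 1, b_1 = 0, b_2 = 0, b_3 = 1.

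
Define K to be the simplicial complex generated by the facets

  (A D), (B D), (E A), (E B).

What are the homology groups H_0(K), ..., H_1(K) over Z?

Fix the vertex order A < B < D < E and write every simplex with vertices in increasing order. Then dim K = 1 and the simplices of K are:

  0-simplices (4): A, B, D, E
  1-simplices (4): AD, AE, BD, BE

giving chain groups C_0 ≅ Z^4, C_1 ≅ Z^4.

The boundary map ∂_1: C_1 → C_0 sends each edge [p,q] (with p < q) to q − p. For instance
  ∂AE = E − A.
The resulting 4×4 matrix has rank 3, and its Smith normal form has invariant factors (1,1,1).

Reading off H_k = ker ∂_k / im ∂_{k+1}:

  H_0: rank C_0 − rank ∂_1 = 4 − 3 = 1, and the invariant factors of ∂_1 are all 1, so H_0 ≅ Z.
  H_1: rank ker ∂_1 − rank ∂_2 = (4 − 3) − 0 = 1, and there is no ∂_2, so H_1 ≅ Z.

As a check, the Euler characteristic is 4 − 4 = 0, which agrees with 1 − 1 = 0.
(K is a triangulation of the circle S^1.)

H_0 = Z,  H_1 = Z.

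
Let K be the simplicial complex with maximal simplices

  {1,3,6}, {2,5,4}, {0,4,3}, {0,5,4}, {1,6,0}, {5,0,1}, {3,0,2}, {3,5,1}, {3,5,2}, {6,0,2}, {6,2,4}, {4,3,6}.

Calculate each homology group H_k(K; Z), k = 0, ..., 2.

H_0 = Z,  H_1 = Z_2,  H_2 = 0.

Order the vertices as 0 < 1 < 2 < 3 < 4 < 5 < 6. Listing each simplex with vertices in this order, K has dimension 2 with simplices:

  0-simplices (7): [0], [1], [2], [3], [4], [5], [6]
  1-simplices (18): [0,1], [0,2], [0,3], [0,4], [0,5], [0,6], [1,3], [1,5], [1,6], [2,3], [2,4], [2,5], [2,6], [3,4], [3,5], [3,6], [4,5], [4,6]
  2-simplices (12): [0,1,5], [0,1,6], [0,2,3], [0,2,6], [0,3,4], [0,4,5], [1,3,5], [1,3,6], [2,3,5], [2,4,5], [2,4,6], [3,4,6]

Hence C_0 ≅ Z^7, C_1 ≅ Z^18, C_2 ≅ Z^12.

∂_1: C_1 → C_0 sends each edge [p,q] (with p < q) to q − p. For instance
  ∂[4,6] = [6] − [4].
As a 7×18 matrix over Z this has rank 6, with invariant factors (1,1,1,1,1,1).

The boundary map ∂_2: C_2 → C_1 sends each 2-simplex [p,q,r] to [q,r] − [p,r] + [p,q]. For instance
  ∂[3,4,6] = [4,6] − [3,6] + [3,4],
  ∂[1,3,6] = [3,6] − [1,6] + [1,3].
The resulting 18×12 matrix has rank 12, and its Smith normal form has invariant factors (1,1,1,1,1,1,1,1,1,1,1,2).

From H_k ≅ ker(∂_k) / im(∂_{k+1}) we obtain:

  H_0: rank C_0 − rank ∂_1 = 7 − 6 = 1, and the invariant factors of ∂_1 are all 1, so H_0 ≅ Z.
  H_1: rank ker ∂_1 − rank ∂_2 = (18 − 6) − 12 = 0, and ∂_2 has invariant factor 2 > 1, so H_1 ≅ Z_2.
  H_2: rank ker ∂_2 − rank ∂_3 = (12 − 12) − 0 = 0, and there is no ∂_3, so H_2 ≅ 0.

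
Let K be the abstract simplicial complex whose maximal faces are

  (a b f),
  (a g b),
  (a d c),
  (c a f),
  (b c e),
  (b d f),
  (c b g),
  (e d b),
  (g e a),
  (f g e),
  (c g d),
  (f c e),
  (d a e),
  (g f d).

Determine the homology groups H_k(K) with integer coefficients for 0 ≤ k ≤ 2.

Take the total order a < b < c < d < e < f < g on the vertex set. Then K (dimension 2) consists of the simplices:

  0-simplices (7): a, b, c, d, e, f, g
  1-simplices (21): ab, ac, ad, ae, af, ag, bc, bd, be, bf, bg, cd, ce, cf, cg, de, df, dg, ef, eg, fg
  2-simplices (14): abf, abg, acd, acf, ade, aeg, bce, bcg, bde, bdf, cdg, cef, dfg, efg

Hence C_0 ≅ Z^7, C_1 ≅ Z^21, C_2 ≅ Z^14.

Boundary ∂_1: C_1 → C_0 maps an edge to its endpoints' difference, ∂[p,q] = q − p.
As a 7×21 matrix over Z this has rank 6, with invariant factors (1,1,1,1,1,1).

The boundary map ∂_2: C_2 → C_1 acts by ∂[p,q,r] = [q,r] − [p,r] + [p,q]. For instance
  ∂acf = cf − af + ac,
  ∂bce = ce − be + bc.
This gives a 21×14 integer matrix of rank 13; reducing to Smith normal form yields diagonal entries (1,1,1,1,1,1,1,1,1,1,1,1,1).

Reading off H_k = ker ∂_k / im ∂_{k+1}:

  H_0: rank C_0 − rank ∂_1 = 7 − 6 = 1, and the invariant factors of ∂_1 are all 1, so H_0 = Z.
  H_1: rank ker ∂_1 − rank ∂_2 = (21 − 6) − 13 = 2, and the invariant factors of ∂_2 are all 1, so H_1 = Z^2.
  H_2: rank ker ∂_2 − rank ∂_3 = (14 − 13) − 0 = 1, and there is no ∂_3, so H_2 = Z.

As a check, the Euler characteristic is 7 − 21 + 14 = 0, which agrees with 1 − 2 + 1 = 0.

H_0 = Z,  H_1 = Z^2,  H_2 = Z.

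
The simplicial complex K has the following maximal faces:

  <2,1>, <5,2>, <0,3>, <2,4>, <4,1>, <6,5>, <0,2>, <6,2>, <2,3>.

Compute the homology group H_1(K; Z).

Order the vertices as 0 < 1 < 2 < 3 < 4 < 5 < 6. Listing each simplex with vertices in this order, K has dimension 1 with simplices:

  0-simplices (7): [0], [1], [2], [3], [4], [5], [6]
  1-simplices (9): [0,2], [0,3], [1,2], [1,4], [2,3], [2,4], [2,5], [2,6], [5,6]

so the chain groups are C_0 ≅ Z^7, C_1 ≅ Z^9.

The boundary map ∂_1: C_1 → C_0 maps an edge to its endpoints' difference, ∂[p,q] = q − p.
The resulting 7×9 matrix has rank 6, and its Smith normal form has invariant factors (1,1,1,1,1,1).

Now H_k = ker ∂_k / im ∂_{k+1}, so:

  H_1: rank ker ∂_1 − rank ∂_2 = (9 − 6) − 0 = 3, and there is no ∂_2, so H_1 = Z^3.

H_1 ≅ Z^3.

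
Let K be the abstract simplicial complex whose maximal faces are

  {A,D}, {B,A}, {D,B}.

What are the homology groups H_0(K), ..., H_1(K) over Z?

Fix the vertex order A < B < D and write every simplex with vertices in increasing order. Then dim K = 1 and the simplices of K are:

  0-simplices (3): A, B, D
  1-simplices (3): AB, AD, BD

giving chain groups C_0 ≅ Z^3, C_1 ≅ Z^3.

Boundary ∂_1: C_1 → C_0 sends each edge [p,q] (with p < q) to q − p.
The resulting 3×3 matrix has rank 2, and its Smith normal form has invariant factors (1,1).

Computing H_k = (kernel of ∂_k) / (image of ∂_{k+1}):

  H_0: rank C_0 − rank ∂_1 = 3 − 2 = 1, and the invariant factors of ∂_1 are all 1, so H_0 ≅ Z.
  H_1: rank ker ∂_1 − rank ∂_2 = (3 − 2) − 0 = 1, and there is no ∂_2, so H_1 ≅ Z.

H_0 ≅ Z,  H_1 ≅ Z.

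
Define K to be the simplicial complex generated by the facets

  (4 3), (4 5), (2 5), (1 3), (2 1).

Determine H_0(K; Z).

H_0 = Z.

Order the vertices as 1 < 2 < 3 < 4 < 5. Listing each simplex with vertices in this order, K has dimension 1 with simplices:

  0-simplices (5): [1], [2], [3], [4], [5]
  1-simplices (5): [1,2], [1,3], [2,5], [3,4], [4,5]

giving chain groups C_0 ≅ Z^5, C_1 ≅ Z^5.

Boundary ∂_1: C_1 → C_0 maps an edge to its endpoints' difference, ∂[p,q] = q − p. For instance
  ∂[1,2] = [2] − [1].
The resulting 5×5 matrix has rank 4, and its Smith normal form has invariant factors (1,1,1,1).

From H_k ≅ ker(∂_k) / im(∂_{k+1}) we obtain:

  H_0: rank C_0 − rank ∂_1 = 5 − 4 = 1, and the invariant factors of ∂_1 are all 1, so H_0 ≅ Z.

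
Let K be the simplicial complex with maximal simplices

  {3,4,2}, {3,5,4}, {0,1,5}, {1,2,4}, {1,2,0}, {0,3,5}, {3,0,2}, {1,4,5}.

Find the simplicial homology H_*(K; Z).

K has 6 vertices, 12 edges, 8 triangles.
rank ∂_0 = 0, rank ∂_1 = 5 ⇒ b_0 = 6 − 0 − 5 = 1; all invariant factors of ∂_1 are 1 so no torsion. So H_0 = Z.
rank ∂_1 = 5, rank ∂_2 = 7 ⇒ b_1 = 12 − 5 − 7 = 0; all invariant factors of ∂_2 are 1 so no torsion. So H_1 = 0.
rank ∂_2 = 7, rank ∂_3 = 0 ⇒ b_2 = 8 − 7 − 0 = 1. So H_2 = Z.

H_0 = Z,  H_1 = 0,  H_2 = Z.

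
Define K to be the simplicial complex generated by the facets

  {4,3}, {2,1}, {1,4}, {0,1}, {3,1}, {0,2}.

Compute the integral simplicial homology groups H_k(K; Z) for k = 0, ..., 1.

We work with the vertex ordering 0 < 1 < 2 < 3 < 4. The simplices of K, each written with vertices in increasing order, are:

  0-simplices (5): [0], [1], [2], [3], [4]
  1-simplices (6): [0,1], [0,2], [1,2], [1,3], [1,4], [3,4]

giving chain groups C_0 ≅ Z^5, C_1 ≅ Z^6.

∂_1: C_1 → C_0 sends each edge [p,q] (with p < q) to q − p.
As a 5×6 matrix over Z this has rank 4, with invariant factors (1,1,1,1).

Computing H_k = (kernel of ∂_k) / (image of ∂_{k+1}):

  H_0: rank C_0 − rank ∂_1 = 5 − 4 = 1, and the invariant factors of ∂_1 are all 1, so H_0 = Z.
  H_1: rank ker ∂_1 − rank ∂_2 = (6 − 4) − 0 = 2, and there is no ∂_2, so H_1 = Z^2.

H_0 ≅ Z,  H_1 ≅ Z^2.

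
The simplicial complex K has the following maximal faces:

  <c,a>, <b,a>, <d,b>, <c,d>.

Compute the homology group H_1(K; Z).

Order the vertices as a < b < c < d. Listing each simplex with vertices in this order, K has dimension 1 with simplices:

  0-simplices (4): a, b, c, d
  1-simplices (4): ab, ac, bd, cd

Hence C_0 ≅ Z^4, C_1 ≅ Z^4.

The boundary map ∂_1: C_1 → C_0 maps an edge to its endpoints' difference, ∂[p,q] = q − p. For instance
  ∂ac = c − a.
The resulting 4×4 matrix has rank 3, and its Smith normal form has invariant factors (1,1,1).

Reading off H_k = ker ∂_k / im ∂_{k+1}:

  H_1: rank ker ∂_1 − rank ∂_2 = (4 − 3) − 0 = 1, and there is no ∂_2, so H_1 ≅ Z.

H_1 ≅ Z.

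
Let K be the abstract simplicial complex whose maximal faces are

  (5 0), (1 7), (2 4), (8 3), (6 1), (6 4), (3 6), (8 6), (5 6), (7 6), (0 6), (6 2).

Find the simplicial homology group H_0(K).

H_0 ≅ Z.

Order the vertices as 0 < 1 < 2 < 3 < 4 < 5 < 6 < 7 < 8. Listing each simplex with vertices in this order, K has dimension 1 with simplices:

  0-simplices (9): [0], [1], [2], [3], [4], [5], [6], [7], [8]
  1-simplices (12): [0,5], [0,6], [1,6], [1,7], [2,4], [2,6], [3,6], [3,8], [4,6], [5,6], [6,7], [6,8]

giving chain groups C_0 ≅ Z^9, C_1 ≅ Z^12.

Boundary ∂_1: C_1 → C_0 sends each edge [p,q] (with p < q) to q − p. For instance
  ∂[1,7] = [7] − [1].
This gives a 9×12 integer matrix of rank 8; reducing to Smith normal form yields diagonal entries (1,1,1,1,1,1,1,1).

Computing H_k = (kernel of ∂_k) / (image of ∂_{k+1}):

  H_0: rank C_0 − rank ∂_1 = 9 − 8 = 1, and the invariant factors of ∂_1 are all 1, so H_0 ≅ Z.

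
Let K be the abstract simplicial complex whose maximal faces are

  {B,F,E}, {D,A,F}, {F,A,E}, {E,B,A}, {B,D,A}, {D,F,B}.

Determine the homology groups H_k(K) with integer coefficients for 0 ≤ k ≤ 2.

Take the total order A < B < D < E < F on the vertex set. Then K (dimension 2) consists of the simplices:

  0-simplices (5): A, B, D, E, F
  1-simplices (9): AB, AD, AE, AF, BD, BE, BF, DF, EF
  2-simplices (6): ABD, ABE, ADF, AEF, BDF, BEF

Hence C_0 ≅ Z^5, C_1 ≅ Z^9, C_2 ≅ Z^6.

∂_1: C_1 → C_0 sends each edge [p,q] (with p < q) to q − p. For instance
  ∂DF = F − D.
As a 5×9 matrix over Z this has rank 4, with invariant factors (1,1,1,1).

Boundary ∂_2: C_2 → C_1 sends each 2-simplex [p,q,r] to [q,r] − [p,r] + [p,q]. For instance
  ∂ABD = BD − AD + AB,
  ∂ABE = BE − AE + AB.
This gives a 9×6 integer matrix of rank 5; reducing to Smith normal form yields diagonal entries (1,1,1,1,1).

Now H_k = ker ∂_k / im ∂_{k+1}, so:

  H_0: rank C_0 − rank ∂_1 = 5 − 4 = 1, and the invariant factors of ∂_1 are all 1, so H_0 = Z.
  H_1: rank ker ∂_1 − rank ∂_2 = (9 − 4) − 5 = 0, and the invariant factors of ∂_2 are all 1, so H_1 = 0.
  H_2: rank ker ∂_2 − rank ∂_3 = (6 − 5) − 0 = 1, and there is no ∂_3, so H_2 = Z.

As a check, the Euler characteristic is 5 − 9 + 6 = 2, which agrees with 1 − 0 + 1 = 2.
(K is a triangulation of the 2-sphere S^2.)

H_0 = Z,  H_1 = 0,  H_2 = Z.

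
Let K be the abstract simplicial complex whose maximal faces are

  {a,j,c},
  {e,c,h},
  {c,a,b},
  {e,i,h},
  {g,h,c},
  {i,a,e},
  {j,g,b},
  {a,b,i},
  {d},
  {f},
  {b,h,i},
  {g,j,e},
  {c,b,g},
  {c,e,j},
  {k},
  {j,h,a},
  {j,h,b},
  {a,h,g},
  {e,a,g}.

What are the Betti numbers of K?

Take the total order a < b < c < d < e < f < g < h < i < j < k on the vertex set. Then K (dimension 2) consists of the simplices:

  0-simplices (11): a, b, c, d, e, f, g, h, i, j, k
  1-simplices (24): ab, ac, ae, ag, ah, ai, aj, bc, bg, bh, bi, bj, ce, cg, ch, cj, eg, eh, ei, ej, gh, gj, hi, hj
  2-simplices (16): abc, abi, acj, aeg, aei, agh, ahj, bcg, bgj, bhi, bhj, ceh, cej, cgh, egj, ehi

so the chain groups are C_0 ≅ Z^11, C_1 ≅ Z^24, C_2 ≅ Z^16.

∂_1: C_1 → C_0 sends each edge [p,q] (with p < q) to q − p. For instance
  ∂ce = e − c.
As a 11×24 matrix over Z this has rank 7, with invariant factors (1,1,1,1,1,1,1).

The boundary map ∂_2: C_2 → C_1 maps a triangle to the signed sum of its edges. For instance
  ∂ehi = hi − ei + eh,
  ∂bcg = cg − bg + bc.
The 24×16 boundary matrix has rank 15 and Smith normal form diag(1,1,1,1,1,1,1,1,1,1,1,1,1,1,1).

From H_k ≅ ker(∂_k) / im(∂_{k+1}) we obtain:

  H_0: rank C_0 − rank ∂_1 = 11 − 7 = 4, and the invariant factors of ∂_1 are all 1, so H_0 ≅ Z^4.
  H_1: rank ker ∂_1 − rank ∂_2 = (24 − 7) − 15 = 2, and the invariant factors of ∂_2 are all 1, so H_1 ≅ Z^2.
  H_2: rank ker ∂_2 − rank ∂_3 = (16 − 15) − 0 = 1, and there is no ∂_3, so H_2 ≅ Z.

As a check, the Euler characteristic is 11 − 24 + 16 = 3, which agrees with 4 − 2 + 1 = 3.

Hence the Betti numbers are b_0 = 4, b_1 = 2, b_2 = 1.

b_0 = 4, b_1 = 2, b_2 = 1.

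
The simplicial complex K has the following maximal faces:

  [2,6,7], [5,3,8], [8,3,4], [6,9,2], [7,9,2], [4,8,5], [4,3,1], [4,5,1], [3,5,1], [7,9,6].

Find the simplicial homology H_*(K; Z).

K has 9 vertices, 15 edges, 10 triangles.
rank ∂_0 = 0, rank ∂_1 = 7 ⇒ b_0 = 9 − 0 − 7 = 2; all invariant factors of ∂_1 are 1 so no torsion. So H_0 = Z^2.
rank ∂_1 = 7, rank ∂_2 = 8 ⇒ b_1 = 15 − 7 − 8 = 0; all invariant factors of ∂_2 are 1 so no torsion. So H_1 = 0.
rank ∂_2 = 8, rank ∂_3 = 0 ⇒ b_2 = 10 − 8 − 0 = 2. So H_2 = Z^2.

H_0 = Z^2,  H_1 = 0,  H_2 = Z^2.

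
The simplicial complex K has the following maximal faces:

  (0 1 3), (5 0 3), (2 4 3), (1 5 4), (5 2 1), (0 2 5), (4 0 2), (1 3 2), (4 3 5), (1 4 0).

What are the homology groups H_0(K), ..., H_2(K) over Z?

H_0 ≅ Z,  H_1 ≅ Z/2,  H_2 = 0.

Take the total order 0 < 1 < 2 < 3 < 4 < 5 on the vertex set. Then K (dimension 2) consists of the simplices:

  0-simplices (6): [0], [1], [2], [3], [4], [5]
  1-simplices (15): [0,1], [0,2], [0,3], [0,4], [0,5], [1,2], [1,3], [1,4], [1,5], [2,3], [2,4], [2,5], [3,4], [3,5], [4,5]
  2-simplices (10): [0,1,3], [0,1,4], [0,2,4], [0,2,5], [0,3,5], [1,2,3], [1,2,5], [1,4,5], [2,3,4], [3,4,5]

so the chain groups are C_0 ≅ Z^6, C_1 ≅ Z^15, C_2 ≅ Z^10.

Boundary ∂_1: C_1 → C_0 is given by ∂[p,q] = [q] − [p].
The 6×15 boundary matrix has rank 5 and Smith normal form diag(1,1,1,1,1).

Boundary ∂_2: C_2 → C_1 maps a triangle to the signed sum of its edges. For instance
  ∂[3,4,5] = [4,5] − [3,5] + [3,4],
  ∂[1,2,5] = [2,5] − [1,5] + [1,2].
The resulting 15×10 matrix has rank 10, and its Smith normal form has invariant factors (1,1,1,1,1,1,1,1,1,2).

Computing H_k = (kernel of ∂_k) / (image of ∂_{k+1}):

  H_0: rank C_0 − rank ∂_1 = 6 − 5 = 1, and the invariant factors of ∂_1 are all 1, so H_0 = Z.
  H_1: rank ker ∂_1 − rank ∂_2 = (15 − 5) − 10 = 0, and ∂_2 has invariant factor 2 > 1, so H_1 = Z/2.
  H_2: rank ker ∂_2 − rank ∂_3 = (10 − 10) − 0 = 0, and there is no ∂_3, so H_2 = 0.

(K is a triangulation of the real projective plane RP^2.)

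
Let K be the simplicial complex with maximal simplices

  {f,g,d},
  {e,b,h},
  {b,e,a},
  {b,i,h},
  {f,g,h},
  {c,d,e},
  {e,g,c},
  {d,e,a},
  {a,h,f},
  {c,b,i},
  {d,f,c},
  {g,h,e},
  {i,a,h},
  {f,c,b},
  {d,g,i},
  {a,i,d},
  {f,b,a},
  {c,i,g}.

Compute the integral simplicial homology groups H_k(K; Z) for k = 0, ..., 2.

H_0 = Z,  H_1 = Z ⊕ Z/2,  H_2 = 0.

Take the total order a < b < c < d < e < f < g < h < i on the vertex set. Then K (dimension 2) consists of the simplices:

  0-simplices (9): a, b, c, d, e, f, g, h, i
  1-simplices (27): ab, ad, ae, af, ah, ai, bc, be, bf, bh, bi, cd, ce, cf, cg, ci, de, df, dg, di, eg, eh, fg, fh, gh, gi, hi
  2-simplices (18): abe, abf, ade, adi, afh, ahi, bcf, bci, beh, bhi, cde, cdf, ceg, cgi, dfg, dgi, egh, fgh

Hence C_0 ≅ Z^9, C_1 ≅ Z^27, C_2 ≅ Z^18.

Boundary ∂_1: C_1 → C_0 is given by ∂[p,q] = [q] − [p]. For instance
  ∂fh = h − f.
This gives a 9×27 integer matrix of rank 8; reducing to Smith normal form yields diagonal entries (1,1,1,1,1,1,1,1).

The boundary map ∂_2: C_2 → C_1 maps a triangle to the signed sum of its edges. For instance
  ∂bhi = hi − bi + bh,
  ∂ade = de − ae + ad.
This gives a 27×18 integer matrix of rank 18; reducing to Smith normal form yields diagonal entries (1,1,1,1,1,1,1,1,1,1,1,1,1,1,1,1,1,2).

Computing H_k = (kernel of ∂_k) / (image of ∂_{k+1}):

  H_0: rank C_0 − rank ∂_1 = 9 − 8 = 1, and the invariant factors of ∂_1 are all 1, so H_0 ≅ Z.
  H_1: rank ker ∂_1 − rank ∂_2 = (27 − 8) − 18 = 1, and ∂_2 has invariant factor 2 > 1, so H_1 ≅ Z ⊕ Z/2.
  H_2: rank ker ∂_2 − rank ∂_3 = (18 − 18) − 0 = 0, and there is no ∂_3, so H_2 ≅ 0.

As a check, the Euler characteristic is 9 − 27 + 18 = 0, which agrees with 1 − 1 + 0 = 0.
(K is a triangulation of the Klein bottle.)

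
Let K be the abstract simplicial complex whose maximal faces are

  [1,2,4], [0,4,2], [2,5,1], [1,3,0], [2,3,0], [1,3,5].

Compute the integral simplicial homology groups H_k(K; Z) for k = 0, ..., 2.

H_0 ≅ Z,  H_1 ≅ Z,  H_2 = 0.

Order the vertices as 0 < 1 < 2 < 3 < 4 < 5. Listing each simplex with vertices in this order, K has dimension 2 with simplices:

  0-simplices (6): [0], [1], [2], [3], [4], [5]
  1-simplices (12): [0,1], [0,2], [0,3], [0,4], [1,2], [1,3], [1,4], [1,5], [2,3], [2,4], [2,5], [3,5]
  2-simplices (6): [0,1,3], [0,2,3], [0,2,4], [1,2,4], [1,2,5], [1,3,5]

Hence C_0 ≅ Z^6, C_1 ≅ Z^12, C_2 ≅ Z^6.

The boundary map ∂_1: C_1 → C_0 maps an edge to its endpoints' difference, ∂[p,q] = q − p. For instance
  ∂[3,5] = [5] − [3].
This gives a 6×12 integer matrix of rank 5; reducing to Smith normal form yields diagonal entries (1,1,1,1,1).

The boundary map ∂_2: C_2 → C_1 sends each 2-simplex [p,q,r] to [q,r] − [p,r] + [p,q]. For instance
  ∂[1,2,4] = [2,4] − [1,4] + [1,2],
  ∂[1,3,5] = [3,5] − [1,5] + [1,3].
The 12×6 boundary matrix has rank 6 and Smith normal form diag(1,1,1,1,1,1).

Computing H_k = (kernel of ∂_k) / (image of ∂_{k+1}):

  H_0: rank C_0 − rank ∂_1 = 6 − 5 = 1, and the invariant factors of ∂_1 are all 1, so H_0 = Z.
  H_1: rank ker ∂_1 − rank ∂_2 = (12 − 5) − 6 = 1, and the invariant factors of ∂_2 are all 1, so H_1 = Z.
  H_2: rank ker ∂_2 − rank ∂_3 = (6 − 6) − 0 = 0, and there is no ∂_3, so H_2 = 0.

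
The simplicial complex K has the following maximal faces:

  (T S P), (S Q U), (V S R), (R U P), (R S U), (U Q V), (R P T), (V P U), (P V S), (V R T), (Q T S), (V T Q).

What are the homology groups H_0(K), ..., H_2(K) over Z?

H_0 ≅ Z,  H_1 ≅ Z/2,  H_2 = 0.

Order the vertices as P < Q < R < S < T < U < V. Listing each simplex with vertices in this order, K has dimension 2 with simplices:

  0-simplices (7): P, Q, R, S, T, U, V
  1-simplices (18): PR, PS, PT, PU, PV, QS, QT, QU, QV, RS, RT, RU, RV, ST, SU, SV, TV, UV
  2-simplices (12): PRT, PRU, PST, PSV, PUV, QST, QSU, QTV, QUV, RSU, RSV, RTV

Hence C_0 ≅ Z^7, C_1 ≅ Z^18, C_2 ≅ Z^12.

Boundary ∂_1: C_1 → C_0 sends each edge [p,q] (with p < q) to q − p. For instance
  ∂PS = S − P.
The 7×18 boundary matrix has rank 6 and Smith normal form diag(1,1,1,1,1,1).

∂_2: C_2 → C_1 maps a triangle to the signed sum of its edges. For instance
  ∂PST = ST − PT + PS,
  ∂PRU = RU − PU + PR.
The resulting 18×12 matrix has rank 12, and its Smith normal form has invariant factors (1,1,1,1,1,1,1,1,1,1,1,2).

Computing H_k = (kernel of ∂_k) / (image of ∂_{k+1}):

  H_0: rank C_0 − rank ∂_1 = 7 − 6 = 1, and the invariant factors of ∂_1 are all 1, so H_0 ≅ Z.
  H_1: rank ker ∂_1 − rank ∂_2 = (18 − 6) − 12 = 0, and ∂_2 has invariant factor 2 > 1, so H_1 ≅ Z/2.
  H_2: rank ker ∂_2 − rank ∂_3 = (12 − 12) − 0 = 0, and there is no ∂_3, so H_2 ≅ 0.

(K is a triangulation of the real projective plane RP^2.)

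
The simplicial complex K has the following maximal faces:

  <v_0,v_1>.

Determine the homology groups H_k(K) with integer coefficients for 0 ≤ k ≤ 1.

Fix the vertex order v_0 < v_1 and write every simplex with vertices in increasing order. Then dim K = 1 and the simplices of K are:

  0-simplices (2): [v_0], [v_1]
  1-simplices (1): [v_0,v_1]

Hence C_0 ≅ Z^2, C_1 ≅ Z^1.

∂_1: C_1 → C_0 is given by ∂[p,q] = [q] − [p].
As a 2×1 matrix over Z this has rank 1, with invariant factors (1).

From H_k ≅ ker(∂_k) / im(∂_{k+1}) we obtain:

  H_0: rank C_0 − rank ∂_1 = 2 − 1 = 1, and the invariant factors of ∂_1 are all 1, so H_0 = Z.
  H_1: rank ker ∂_1 − rank ∂_2 = (1 − 1) − 0 = 0, and there is no ∂_2, so H_1 = 0.

(K is a triangulation of the 1-simplex.)

H_0 = Z,  H_1 = 0.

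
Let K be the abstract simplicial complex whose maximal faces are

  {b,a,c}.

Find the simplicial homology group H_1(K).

H_1 = 0.

Take the total order a < b < c on the vertex set. Then K (dimension 2) consists of the simplices:

  0-simplices (3): a, b, c
  1-simplices (3): ab, ac, bc
  2-simplices (1): abc

giving chain groups C_0 ≅ Z^3, C_1 ≅ Z^3, C_2 ≅ Z^1.

Boundary ∂_1: C_1 → C_0 sends each edge [p,q] (with p < q) to q − p. For instance
  ∂ac = c − a.
As a 3×3 matrix over Z this has rank 2, with invariant factors (1,1).

∂_2: C_2 → C_1 maps a triangle to the signed sum of its edges. For instance
  ∂abc = bc − ac + ab.
This gives a 3×1 integer matrix of rank 1; reducing to Smith normal form yields diagonal entries (1).

Reading off H_k = ker ∂_k / im ∂_{k+1}:

  H_1: rank ker ∂_1 − rank ∂_2 = (3 − 2) − 1 = 0, and the invariant factors of ∂_2 are all 1, so H_1 ≅ 0.

(K is a triangulation of the 2-simplex.)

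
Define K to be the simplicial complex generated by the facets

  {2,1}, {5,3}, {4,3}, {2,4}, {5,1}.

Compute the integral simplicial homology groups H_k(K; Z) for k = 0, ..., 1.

H_0 ≅ Z,  H_1 ≅ Z.

Order the vertices as 1 < 2 < 3 < 4 < 5. Listing each simplex with vertices in this order, K has dimension 1 with simplices:

  0-simplices (5): [1], [2], [3], [4], [5]
  1-simplices (5): [1,2], [1,5], [2,4], [3,4], [3,5]

giving chain groups C_0 ≅ Z^5, C_1 ≅ Z^5.

Boundary ∂_1: C_1 → C_0 maps an edge to its endpoints' difference, ∂[p,q] = q − p. For instance
  ∂[3,5] = [5] − [3].
As a 5×5 matrix over Z this has rank 4, with invariant factors (1,1,1,1).

Now H_k = ker ∂_k / im ∂_{k+1}, so:

  H_0: rank C_0 − rank ∂_1 = 5 − 4 = 1, and the invariant factors of ∂_1 are all 1, so H_0 ≅ Z.
  H_1: rank ker ∂_1 − rank ∂_2 = (5 − 4) − 0 = 1, and there is no ∂_2, so H_1 ≅ Z.

As a check, the Euler characteristic is 5 − 5 = 0, which agrees with 1 − 1 = 0.
(K is a triangulation of the circle S^1.)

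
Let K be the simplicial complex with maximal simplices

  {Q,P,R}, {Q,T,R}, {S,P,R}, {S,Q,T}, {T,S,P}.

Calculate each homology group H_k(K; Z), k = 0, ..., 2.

H_0 ≅ Z,  H_1 ≅ Z,  H_2 = 0.

Take the total order P < Q < R < S < T on the vertex set. Then K (dimension 2) consists of the simplices:

  0-simplices (5): P, Q, R, S, T
  1-simplices (10): PQ, PR, PS, PT, QR, QS, QT, RS, RT, ST
  2-simplices (5): PQR, PRS, PST, QRT, QST

giving chain groups C_0 ≅ Z^5, C_1 ≅ Z^10, C_2 ≅ Z^5.

Boundary ∂_1: C_1 → C_0 is given by ∂[p,q] = [q] − [p]. For instance
  ∂PS = S − P.
The resulting 5×10 matrix has rank 4, and its Smith normal form has invariant factors (1,1,1,1).

The boundary map ∂_2: C_2 → C_1 acts by ∂[p,q,r] = [q,r] − [p,r] + [p,q]. For instance
  ∂QST = ST − QT + QS,
  ∂PRS = RS − PS + PR.
The resulting 10×5 matrix has rank 5, and its Smith normal form has invariant factors (1,1,1,1,1).

Reading off H_k = ker ∂_k / im ∂_{k+1}:

  H_0: rank C_0 − rank ∂_1 = 5 − 4 = 1, and the invariant factors of ∂_1 are all 1, so H_0 ≅ Z.
  H_1: rank ker ∂_1 − rank ∂_2 = (10 − 4) − 5 = 1, and the invariant factors of ∂_2 are all 1, so H_1 ≅ Z.
  H_2: rank ker ∂_2 − rank ∂_3 = (5 − 5) − 0 = 0, and there is no ∂_3, so H_2 ≅ 0.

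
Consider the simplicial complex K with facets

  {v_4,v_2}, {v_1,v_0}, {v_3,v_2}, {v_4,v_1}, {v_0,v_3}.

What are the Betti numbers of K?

b_0 = 1, b_1 = 1.

Fix the vertex order v_0 < v_1 < v_2 < v_3 < v_4 and write every simplex with vertices in increasing order. Then dim K = 1 and the simplices of K are:

  0-simplices (5): [v_0], [v_1], [v_2], [v_3], [v_4]
  1-simplices (5): [v_0,v_1], [v_0,v_3], [v_1,v_4], [v_2,v_3], [v_2,v_4]

giving chain groups C_0 ≅ Z^5, C_1 ≅ Z^5.

Boundary ∂_1: C_1 → C_0 maps an edge to its endpoints' difference, ∂[p,q] = q − p.
This gives a 5×5 integer matrix of rank 4; reducing to Smith normal form yields diagonal entries (1,1,1,1).

Now H_k = ker ∂_k / im ∂_{k+1}, so:

  H_0: rank C_0 − rank ∂_1 = 5 − 4 = 1, and the invariant factors of ∂_1 are all 1, so H_0 = Z.
  H_1: rank ker ∂_1 − rank ∂_2 = (5 − 4) − 0 = 1, and there is no ∂_2, so H_1 = Z.

As a check, the Euler characteristic is 5 − 5 = 0, which agrees with 1 − 1 = 0.

Hence the Betti numbers are b_0 = 1, b_1 = 1.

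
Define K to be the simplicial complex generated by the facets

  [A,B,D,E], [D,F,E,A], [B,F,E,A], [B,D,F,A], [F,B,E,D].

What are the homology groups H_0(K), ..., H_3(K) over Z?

Take the total order A < B < D < E < F on the vertex set. Then K (dimension 3) consists of the simplices:

  0-simplices (5): A, B, D, E, F
  1-simplices (10): AB, AD, AE, AF, BD, BE, BF, DE, DF, EF
  2-simplices (10): ABD, ABE, ABF, ADE, ADF, AEF, BDE, BDF, BEF, DEF
  3-simplices (5): ABDE, ABDF, ABEF, ADEF, BDEF

giving chain groups C_0 ≅ Z^5, C_1 ≅ Z^10, C_2 ≅ Z^10, C_3 ≅ Z^5.

Boundary ∂_1: C_1 → C_0 sends each edge [p,q] (with p < q) to q − p.
As a 5×10 matrix over Z this has rank 4, with invariant factors (1,1,1,1).

Boundary ∂_2: C_2 → C_1 sends each 2-simplex [p,q,r] to [q,r] − [p,r] + [p,q]. For instance
  ∂DEF = EF − DF + DE,
  ∂ABF = BF − AF + AB.
As a 10×10 matrix over Z this has rank 6, with invariant factors (1,1,1,1,1,1).

The boundary map ∂_3: C_3 → C_2 sends each 3-simplex σ to the alternating sum Σ_i (−1)^i (σ with its i-th vertex removed). For instance
  ∂BDEF = DEF − BEF + BDF − BDE,
  ∂ABDE = BDE − ADE + ABE − ABD.
The resulting 10×5 matrix has rank 4, and its Smith normal form has invariant factors (1,1,1,1).

Now H_k = ker ∂_k / im ∂_{k+1}, so:

  H_0: rank C_0 − rank ∂_1 = 5 − 4 = 1, and the invariant factors of ∂_1 are all 1, so H_0 ≅ Z.
  H_1: rank ker ∂_1 − rank ∂_2 = (10 − 4) − 6 = 0, and the invariant factors of ∂_2 are all 1, so H_1 ≅ 0.
  H_2: rank ker ∂_2 − rank ∂_3 = (10 − 6) − 4 = 0, and the invariant factors of ∂_3 are all 1, so H_2 ≅ 0.
  H_3: rank ker ∂_3 − rank ∂_4 = (5 − 4) − 0 = 1, and there is no ∂_4, so H_3 ≅ Z.

As a check, the Euler characteristic is 5 − 10 + 10 − 5 = 0, which agrees with 1 − 0 + 0 − 1 = 0.
(K is a triangulation of the 3-sphere S^3.)

H_0 ≅ Z,  H_1 = 0,  H_2 = 0,  H_3 ≅ Z.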